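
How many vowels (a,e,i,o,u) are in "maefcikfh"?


Input: maefcikfh
Checking each character:
  'm' at position 0: consonant
  'a' at position 1: vowel (running total: 1)
  'e' at position 2: vowel (running total: 2)
  'f' at position 3: consonant
  'c' at position 4: consonant
  'i' at position 5: vowel (running total: 3)
  'k' at position 6: consonant
  'f' at position 7: consonant
  'h' at position 8: consonant
Total vowels: 3

3


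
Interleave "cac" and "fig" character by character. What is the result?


Interleaving "cac" and "fig":
  Position 0: 'c' from first, 'f' from second => "cf"
  Position 1: 'a' from first, 'i' from second => "ai"
  Position 2: 'c' from first, 'g' from second => "cg"
Result: cfaicg

cfaicg


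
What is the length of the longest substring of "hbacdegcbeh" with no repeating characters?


Input: "hbacdegcbeh"
Sliding window (track last position of each char):
  Position 0 ('h'): window [0,0] length 1 -- new best
  Position 1 ('b'): window [0,1] length 2 -- new best
  Position 2 ('a'): window [0,2] length 3 -- new best
  Position 3 ('c'): window [0,3] length 4 -- new best
  Position 4 ('d'): window [0,4] length 5 -- new best
  Position 5 ('e'): window [0,5] length 6 -- new best
  Position 6 ('g'): window [0,6] length 7 -- new best
  Position 7 ('c'): repeat (last at 3), move window start to 4
  Position 7 ('c'): window [4,7] length 4
  Position 8 ('b'): window [4,8] length 5
  Position 9 ('e'): repeat (last at 5), move window start to 6
  Position 9 ('e'): window [6,9] length 4
  Position 10 ('h'): window [6,10] length 5
Longest substring with no repeats: "hbacdeg" with length 7

7


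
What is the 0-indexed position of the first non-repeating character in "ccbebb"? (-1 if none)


Input: ccbebb
Character frequencies:
  'b': 3
  'c': 2
  'e': 1
Scanning left to right for freq == 1:
  Position 0 ('c'): freq=2, skip
  Position 1 ('c'): freq=2, skip
  Position 2 ('b'): freq=3, skip
  Position 3 ('e'): unique! => answer = 3

3


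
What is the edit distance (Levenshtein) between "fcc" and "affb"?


Computing edit distance: "fcc" -> "affb"
DP table:
           a    f    f    b
      0    1    2    3    4
  f   1    1    1    2    3
  c   2    2    2    2    3
  c   3    3    3    3    3
Edit distance = dp[3][4] = 3

3


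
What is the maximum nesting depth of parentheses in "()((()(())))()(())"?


Input: "()((()(())))()(())"
Tracking depth:
  Position 0 '(': depth becomes 1
  Position 1 ')': depth becomes 0
  Position 2 '(': depth becomes 1
  Position 3 '(': depth becomes 2
  Position 4 '(': depth becomes 3
  Position 5 ')': depth becomes 2
  Position 6 '(': depth becomes 3
  Position 7 '(': depth becomes 4
  Position 8 ')': depth becomes 3
  Position 9 ')': depth becomes 2
  Position 10 ')': depth becomes 1
  Position 11 ')': depth becomes 0
  Position 12 '(': depth becomes 1
  Position 13 ')': depth becomes 0
  Position 14 '(': depth becomes 1
  Position 15 '(': depth becomes 2
  Position 16 ')': depth becomes 1
  Position 17 ')': depth becomes 0
Maximum depth reached: 4

4


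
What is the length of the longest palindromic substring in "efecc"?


Input: "efecc"
Checking substrings for palindromes:
  [0:3] "efe" (len 3) => palindrome
  [3:5] "cc" (len 2) => palindrome
Longest palindromic substring: "efe" with length 3

3


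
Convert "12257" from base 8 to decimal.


Input: "12257" in base 8
Positional expansion:
  Digit '1' (value 1) x 8^4 = 4096
  Digit '2' (value 2) x 8^3 = 1024
  Digit '2' (value 2) x 8^2 = 128
  Digit '5' (value 5) x 8^1 = 40
  Digit '7' (value 7) x 8^0 = 7
Sum = 5295

5295


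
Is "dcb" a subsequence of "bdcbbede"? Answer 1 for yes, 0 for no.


Check if "dcb" is a subsequence of "bdcbbede"
Greedy scan:
  Position 0 ('b'): no match needed
  Position 1 ('d'): matches sub[0] = 'd'
  Position 2 ('c'): matches sub[1] = 'c'
  Position 3 ('b'): matches sub[2] = 'b'
  Position 4 ('b'): no match needed
  Position 5 ('e'): no match needed
  Position 6 ('d'): no match needed
  Position 7 ('e'): no match needed
All 3 characters matched => is a subsequence

1


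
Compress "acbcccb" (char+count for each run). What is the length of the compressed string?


Input: acbcccb
Runs:
  'a' x 1 => "a1"
  'c' x 1 => "c1"
  'b' x 1 => "b1"
  'c' x 3 => "c3"
  'b' x 1 => "b1"
Compressed: "a1c1b1c3b1"
Compressed length: 10

10


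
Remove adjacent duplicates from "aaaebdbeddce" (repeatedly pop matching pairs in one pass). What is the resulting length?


Input: aaaebdbeddce
Stack-based adjacent duplicate removal:
  Read 'a': push. Stack: a
  Read 'a': matches stack top 'a' => pop. Stack: (empty)
  Read 'a': push. Stack: a
  Read 'e': push. Stack: ae
  Read 'b': push. Stack: aeb
  Read 'd': push. Stack: aebd
  Read 'b': push. Stack: aebdb
  Read 'e': push. Stack: aebdbe
  Read 'd': push. Stack: aebdbed
  Read 'd': matches stack top 'd' => pop. Stack: aebdbe
  Read 'c': push. Stack: aebdbec
  Read 'e': push. Stack: aebdbece
Final stack: "aebdbece" (length 8)

8


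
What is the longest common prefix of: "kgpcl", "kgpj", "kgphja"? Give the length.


Words: kgpcl, kgpj, kgphja
  Position 0: all 'k' => match
  Position 1: all 'g' => match
  Position 2: all 'p' => match
  Position 3: ('c', 'j', 'h') => mismatch, stop
LCP = "kgp" (length 3)

3


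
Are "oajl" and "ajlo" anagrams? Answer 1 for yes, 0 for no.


Strings: "oajl", "ajlo"
Sorted first:  ajlo
Sorted second: ajlo
Sorted forms match => anagrams

1


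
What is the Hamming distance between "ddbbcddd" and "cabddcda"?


Comparing "ddbbcddd" and "cabddcda" position by position:
  Position 0: 'd' vs 'c' => differ
  Position 1: 'd' vs 'a' => differ
  Position 2: 'b' vs 'b' => same
  Position 3: 'b' vs 'd' => differ
  Position 4: 'c' vs 'd' => differ
  Position 5: 'd' vs 'c' => differ
  Position 6: 'd' vs 'd' => same
  Position 7: 'd' vs 'a' => differ
Total differences (Hamming distance): 6

6


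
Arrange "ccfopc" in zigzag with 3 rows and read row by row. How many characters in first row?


Zigzag "ccfopc" into 3 rows:
Placing characters:
  'c' => row 0
  'c' => row 1
  'f' => row 2
  'o' => row 1
  'p' => row 0
  'c' => row 1
Rows:
  Row 0: "cp"
  Row 1: "coc"
  Row 2: "f"
First row length: 2

2


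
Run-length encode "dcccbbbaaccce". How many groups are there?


Input: dcccbbbaaccce
Scanning for consecutive runs:
  Group 1: 'd' x 1 (positions 0-0)
  Group 2: 'c' x 3 (positions 1-3)
  Group 3: 'b' x 3 (positions 4-6)
  Group 4: 'a' x 2 (positions 7-8)
  Group 5: 'c' x 3 (positions 9-11)
  Group 6: 'e' x 1 (positions 12-12)
Total groups: 6

6


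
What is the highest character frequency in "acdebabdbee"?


Input: acdebabdbee
Character counts:
  'a': 2
  'b': 3
  'c': 1
  'd': 2
  'e': 3
Maximum frequency: 3

3


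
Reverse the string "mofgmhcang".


Input: mofgmhcang
Reading characters right to left:
  Position 9: 'g'
  Position 8: 'n'
  Position 7: 'a'
  Position 6: 'c'
  Position 5: 'h'
  Position 4: 'm'
  Position 3: 'g'
  Position 2: 'f'
  Position 1: 'o'
  Position 0: 'm'
Reversed: gnachmgfom

gnachmgfom


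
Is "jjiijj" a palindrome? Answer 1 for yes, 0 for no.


Input: jjiijj
Reversed: jjiijj
  Compare pos 0 ('j') with pos 5 ('j'): match
  Compare pos 1 ('j') with pos 4 ('j'): match
  Compare pos 2 ('i') with pos 3 ('i'): match
Result: palindrome

1


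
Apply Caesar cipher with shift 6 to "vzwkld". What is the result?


Caesar cipher: shift "vzwkld" by 6
  'v' (pos 21) + 6 = pos 1 = 'b'
  'z' (pos 25) + 6 = pos 5 = 'f'
  'w' (pos 22) + 6 = pos 2 = 'c'
  'k' (pos 10) + 6 = pos 16 = 'q'
  'l' (pos 11) + 6 = pos 17 = 'r'
  'd' (pos 3) + 6 = pos 9 = 'j'
Result: bfcqrj

bfcqrj


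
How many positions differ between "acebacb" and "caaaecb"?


Comparing "acebacb" and "caaaecb" position by position:
  Position 0: 'a' vs 'c' => DIFFER
  Position 1: 'c' vs 'a' => DIFFER
  Position 2: 'e' vs 'a' => DIFFER
  Position 3: 'b' vs 'a' => DIFFER
  Position 4: 'a' vs 'e' => DIFFER
  Position 5: 'c' vs 'c' => same
  Position 6: 'b' vs 'b' => same
Positions that differ: 5

5


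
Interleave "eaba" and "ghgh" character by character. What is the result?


Interleaving "eaba" and "ghgh":
  Position 0: 'e' from first, 'g' from second => "eg"
  Position 1: 'a' from first, 'h' from second => "ah"
  Position 2: 'b' from first, 'g' from second => "bg"
  Position 3: 'a' from first, 'h' from second => "ah"
Result: egahbgah

egahbgah


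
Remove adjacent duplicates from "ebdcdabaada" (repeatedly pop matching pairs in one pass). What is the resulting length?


Input: ebdcdabaada
Stack-based adjacent duplicate removal:
  Read 'e': push. Stack: e
  Read 'b': push. Stack: eb
  Read 'd': push. Stack: ebd
  Read 'c': push. Stack: ebdc
  Read 'd': push. Stack: ebdcd
  Read 'a': push. Stack: ebdcda
  Read 'b': push. Stack: ebdcdab
  Read 'a': push. Stack: ebdcdaba
  Read 'a': matches stack top 'a' => pop. Stack: ebdcdab
  Read 'd': push. Stack: ebdcdabd
  Read 'a': push. Stack: ebdcdabda
Final stack: "ebdcdabda" (length 9)

9


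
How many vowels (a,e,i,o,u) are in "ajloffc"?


Input: ajloffc
Checking each character:
  'a' at position 0: vowel (running total: 1)
  'j' at position 1: consonant
  'l' at position 2: consonant
  'o' at position 3: vowel (running total: 2)
  'f' at position 4: consonant
  'f' at position 5: consonant
  'c' at position 6: consonant
Total vowels: 2

2


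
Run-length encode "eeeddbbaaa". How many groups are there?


Input: eeeddbbaaa
Scanning for consecutive runs:
  Group 1: 'e' x 3 (positions 0-2)
  Group 2: 'd' x 2 (positions 3-4)
  Group 3: 'b' x 2 (positions 5-6)
  Group 4: 'a' x 3 (positions 7-9)
Total groups: 4

4


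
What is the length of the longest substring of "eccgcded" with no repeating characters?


Input: "eccgcded"
Sliding window (track last position of each char):
  Position 0 ('e'): window [0,0] length 1 -- new best
  Position 1 ('c'): window [0,1] length 2 -- new best
  Position 2 ('c'): repeat (last at 1), move window start to 2
  Position 2 ('c'): window [2,2] length 1
  Position 3 ('g'): window [2,3] length 2
  Position 4 ('c'): repeat (last at 2), move window start to 3
  Position 4 ('c'): window [3,4] length 2
  Position 5 ('d'): window [3,5] length 3 -- new best
  Position 6 ('e'): window [3,6] length 4 -- new best
  Position 7 ('d'): repeat (last at 5), move window start to 6
  Position 7 ('d'): window [6,7] length 2
Longest substring with no repeats: "gcde" with length 4

4


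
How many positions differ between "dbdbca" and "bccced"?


Comparing "dbdbca" and "bccced" position by position:
  Position 0: 'd' vs 'b' => DIFFER
  Position 1: 'b' vs 'c' => DIFFER
  Position 2: 'd' vs 'c' => DIFFER
  Position 3: 'b' vs 'c' => DIFFER
  Position 4: 'c' vs 'e' => DIFFER
  Position 5: 'a' vs 'd' => DIFFER
Positions that differ: 6

6


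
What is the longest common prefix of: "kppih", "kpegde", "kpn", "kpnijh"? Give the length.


Words: kppih, kpegde, kpn, kpnijh
  Position 0: all 'k' => match
  Position 1: all 'p' => match
  Position 2: ('p', 'e', 'n', 'n') => mismatch, stop
LCP = "kp" (length 2)

2


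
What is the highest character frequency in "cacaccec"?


Input: cacaccec
Character counts:
  'a': 2
  'c': 5
  'e': 1
Maximum frequency: 5

5


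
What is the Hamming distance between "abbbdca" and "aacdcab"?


Comparing "abbbdca" and "aacdcab" position by position:
  Position 0: 'a' vs 'a' => same
  Position 1: 'b' vs 'a' => differ
  Position 2: 'b' vs 'c' => differ
  Position 3: 'b' vs 'd' => differ
  Position 4: 'd' vs 'c' => differ
  Position 5: 'c' vs 'a' => differ
  Position 6: 'a' vs 'b' => differ
Total differences (Hamming distance): 6

6


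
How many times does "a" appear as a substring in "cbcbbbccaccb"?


Searching for "a" in "cbcbbbccaccb"
Scanning each position:
  Position 0: "c" => no
  Position 1: "b" => no
  Position 2: "c" => no
  Position 3: "b" => no
  Position 4: "b" => no
  Position 5: "b" => no
  Position 6: "c" => no
  Position 7: "c" => no
  Position 8: "a" => MATCH
  Position 9: "c" => no
  Position 10: "c" => no
  Position 11: "b" => no
Total occurrences: 1

1


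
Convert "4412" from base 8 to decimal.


Input: "4412" in base 8
Positional expansion:
  Digit '4' (value 4) x 8^3 = 2048
  Digit '4' (value 4) x 8^2 = 256
  Digit '1' (value 1) x 8^1 = 8
  Digit '2' (value 2) x 8^0 = 2
Sum = 2314

2314


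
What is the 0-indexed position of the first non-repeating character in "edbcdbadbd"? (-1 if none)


Input: edbcdbadbd
Character frequencies:
  'a': 1
  'b': 3
  'c': 1
  'd': 4
  'e': 1
Scanning left to right for freq == 1:
  Position 0 ('e'): unique! => answer = 0

0


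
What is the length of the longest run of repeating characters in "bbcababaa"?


Input: "bbcababaa"
Scanning for longest run:
  Position 1 ('b'): continues run of 'b', length=2
  Position 2 ('c'): new char, reset run to 1
  Position 3 ('a'): new char, reset run to 1
  Position 4 ('b'): new char, reset run to 1
  Position 5 ('a'): new char, reset run to 1
  Position 6 ('b'): new char, reset run to 1
  Position 7 ('a'): new char, reset run to 1
  Position 8 ('a'): continues run of 'a', length=2
Longest run: 'b' with length 2

2


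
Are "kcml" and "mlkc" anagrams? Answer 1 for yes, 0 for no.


Strings: "kcml", "mlkc"
Sorted first:  cklm
Sorted second: cklm
Sorted forms match => anagrams

1


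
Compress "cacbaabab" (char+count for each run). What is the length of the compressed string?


Input: cacbaabab
Runs:
  'c' x 1 => "c1"
  'a' x 1 => "a1"
  'c' x 1 => "c1"
  'b' x 1 => "b1"
  'a' x 2 => "a2"
  'b' x 1 => "b1"
  'a' x 1 => "a1"
  'b' x 1 => "b1"
Compressed: "c1a1c1b1a2b1a1b1"
Compressed length: 16

16


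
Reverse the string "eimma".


Input: eimma
Reading characters right to left:
  Position 4: 'a'
  Position 3: 'm'
  Position 2: 'm'
  Position 1: 'i'
  Position 0: 'e'
Reversed: ammie

ammie


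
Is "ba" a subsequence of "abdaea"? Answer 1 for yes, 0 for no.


Check if "ba" is a subsequence of "abdaea"
Greedy scan:
  Position 0 ('a'): no match needed
  Position 1 ('b'): matches sub[0] = 'b'
  Position 2 ('d'): no match needed
  Position 3 ('a'): matches sub[1] = 'a'
  Position 4 ('e'): no match needed
  Position 5 ('a'): no match needed
All 2 characters matched => is a subsequence

1


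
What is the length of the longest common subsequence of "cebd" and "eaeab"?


LCS of "cebd" and "eaeab"
DP table:
           e    a    e    a    b
      0    0    0    0    0    0
  c   0    0    0    0    0    0
  e   0    1    1    1    1    1
  b   0    1    1    1    1    2
  d   0    1    1    1    1    2
LCS length = dp[4][5] = 2

2


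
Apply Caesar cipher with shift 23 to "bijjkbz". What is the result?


Caesar cipher: shift "bijjkbz" by 23
  'b' (pos 1) + 23 = pos 24 = 'y'
  'i' (pos 8) + 23 = pos 5 = 'f'
  'j' (pos 9) + 23 = pos 6 = 'g'
  'j' (pos 9) + 23 = pos 6 = 'g'
  'k' (pos 10) + 23 = pos 7 = 'h'
  'b' (pos 1) + 23 = pos 24 = 'y'
  'z' (pos 25) + 23 = pos 22 = 'w'
Result: yfgghyw

yfgghyw


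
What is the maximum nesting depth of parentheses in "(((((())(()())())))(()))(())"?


Input: "(((((())(()())())))(()))(())"
Tracking depth:
  Position 0 '(': depth becomes 1
  Position 1 '(': depth becomes 2
  Position 2 '(': depth becomes 3
  Position 3 '(': depth becomes 4
  Position 4 '(': depth becomes 5
  Position 5 '(': depth becomes 6
  Position 6 ')': depth becomes 5
  Position 7 ')': depth becomes 4
  Position 8 '(': depth becomes 5
  Position 9 '(': depth becomes 6
  Position 10 ')': depth becomes 5
  Position 11 '(': depth becomes 6
  Position 12 ')': depth becomes 5
  Position 13 ')': depth becomes 4
  Position 14 '(': depth becomes 5
  Position 15 ')': depth becomes 4
  Position 16 ')': depth becomes 3
  Position 17 ')': depth becomes 2
  Position 18 ')': depth becomes 1
  Position 19 '(': depth becomes 2
  Position 20 '(': depth becomes 3
  Position 21 ')': depth becomes 2
  Position 22 ')': depth becomes 1
  Position 23 ')': depth becomes 0
  Position 24 '(': depth becomes 1
  Position 25 '(': depth becomes 2
  Position 26 ')': depth becomes 1
  Position 27 ')': depth becomes 0
Maximum depth reached: 6

6


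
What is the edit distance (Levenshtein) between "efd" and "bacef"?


Computing edit distance: "efd" -> "bacef"
DP table:
           b    a    c    e    f
      0    1    2    3    4    5
  e   1    1    2    3    3    4
  f   2    2    2    3    4    3
  d   3    3    3    3    4    4
Edit distance = dp[3][5] = 4

4


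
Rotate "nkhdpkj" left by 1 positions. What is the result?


Input: "nkhdpkj", rotate left by 1
First 1 characters: "n"
Remaining characters: "khdpkj"
Concatenate remaining + first: "khdpkj" + "n" = "khdpkjn"

khdpkjn


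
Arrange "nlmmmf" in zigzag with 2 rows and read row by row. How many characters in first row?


Zigzag "nlmmmf" into 2 rows:
Placing characters:
  'n' => row 0
  'l' => row 1
  'm' => row 0
  'm' => row 1
  'm' => row 0
  'f' => row 1
Rows:
  Row 0: "nmm"
  Row 1: "lmf"
First row length: 3

3


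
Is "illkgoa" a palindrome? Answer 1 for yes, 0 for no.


Input: illkgoa
Reversed: aogklli
  Compare pos 0 ('i') with pos 6 ('a'): MISMATCH
  Compare pos 1 ('l') with pos 5 ('o'): MISMATCH
  Compare pos 2 ('l') with pos 4 ('g'): MISMATCH
Result: not a palindrome

0


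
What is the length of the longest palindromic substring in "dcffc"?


Input: "dcffc"
Checking substrings for palindromes:
  [1:5] "cffc" (len 4) => palindrome
  [2:4] "ff" (len 2) => palindrome
Longest palindromic substring: "cffc" with length 4

4


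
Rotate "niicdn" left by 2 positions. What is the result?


Input: "niicdn", rotate left by 2
First 2 characters: "ni"
Remaining characters: "icdn"
Concatenate remaining + first: "icdn" + "ni" = "icdnni"

icdnni


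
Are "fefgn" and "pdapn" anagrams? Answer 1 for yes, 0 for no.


Strings: "fefgn", "pdapn"
Sorted first:  effgn
Sorted second: adnpp
Differ at position 0: 'e' vs 'a' => not anagrams

0


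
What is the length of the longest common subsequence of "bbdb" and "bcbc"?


LCS of "bbdb" and "bcbc"
DP table:
           b    c    b    c
      0    0    0    0    0
  b   0    1    1    1    1
  b   0    1    1    2    2
  d   0    1    1    2    2
  b   0    1    1    2    2
LCS length = dp[4][4] = 2

2


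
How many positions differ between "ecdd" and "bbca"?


Comparing "ecdd" and "bbca" position by position:
  Position 0: 'e' vs 'b' => DIFFER
  Position 1: 'c' vs 'b' => DIFFER
  Position 2: 'd' vs 'c' => DIFFER
  Position 3: 'd' vs 'a' => DIFFER
Positions that differ: 4

4


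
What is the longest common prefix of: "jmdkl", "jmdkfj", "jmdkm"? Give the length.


Words: jmdkl, jmdkfj, jmdkm
  Position 0: all 'j' => match
  Position 1: all 'm' => match
  Position 2: all 'd' => match
  Position 3: all 'k' => match
  Position 4: ('l', 'f', 'm') => mismatch, stop
LCP = "jmdk" (length 4)

4


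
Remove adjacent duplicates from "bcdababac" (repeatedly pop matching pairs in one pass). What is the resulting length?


Input: bcdababac
Stack-based adjacent duplicate removal:
  Read 'b': push. Stack: b
  Read 'c': push. Stack: bc
  Read 'd': push. Stack: bcd
  Read 'a': push. Stack: bcda
  Read 'b': push. Stack: bcdab
  Read 'a': push. Stack: bcdaba
  Read 'b': push. Stack: bcdabab
  Read 'a': push. Stack: bcdababa
  Read 'c': push. Stack: bcdababac
Final stack: "bcdababac" (length 9)

9


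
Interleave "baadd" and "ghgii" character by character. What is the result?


Interleaving "baadd" and "ghgii":
  Position 0: 'b' from first, 'g' from second => "bg"
  Position 1: 'a' from first, 'h' from second => "ah"
  Position 2: 'a' from first, 'g' from second => "ag"
  Position 3: 'd' from first, 'i' from second => "di"
  Position 4: 'd' from first, 'i' from second => "di"
Result: bgahagdidi

bgahagdidi


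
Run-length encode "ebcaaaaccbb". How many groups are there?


Input: ebcaaaaccbb
Scanning for consecutive runs:
  Group 1: 'e' x 1 (positions 0-0)
  Group 2: 'b' x 1 (positions 1-1)
  Group 3: 'c' x 1 (positions 2-2)
  Group 4: 'a' x 4 (positions 3-6)
  Group 5: 'c' x 2 (positions 7-8)
  Group 6: 'b' x 2 (positions 9-10)
Total groups: 6

6


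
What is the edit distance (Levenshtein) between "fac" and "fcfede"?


Computing edit distance: "fac" -> "fcfede"
DP table:
           f    c    f    e    d    e
      0    1    2    3    4    5    6
  f   1    0    1    2    3    4    5
  a   2    1    1    2    3    4    5
  c   3    2    1    2    3    4    5
Edit distance = dp[3][6] = 5

5


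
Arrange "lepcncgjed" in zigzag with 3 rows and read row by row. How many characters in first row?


Zigzag "lepcncgjed" into 3 rows:
Placing characters:
  'l' => row 0
  'e' => row 1
  'p' => row 2
  'c' => row 1
  'n' => row 0
  'c' => row 1
  'g' => row 2
  'j' => row 1
  'e' => row 0
  'd' => row 1
Rows:
  Row 0: "lne"
  Row 1: "eccjd"
  Row 2: "pg"
First row length: 3

3


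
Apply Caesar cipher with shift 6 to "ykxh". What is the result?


Caesar cipher: shift "ykxh" by 6
  'y' (pos 24) + 6 = pos 4 = 'e'
  'k' (pos 10) + 6 = pos 16 = 'q'
  'x' (pos 23) + 6 = pos 3 = 'd'
  'h' (pos 7) + 6 = pos 13 = 'n'
Result: eqdn

eqdn


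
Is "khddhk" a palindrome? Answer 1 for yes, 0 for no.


Input: khddhk
Reversed: khddhk
  Compare pos 0 ('k') with pos 5 ('k'): match
  Compare pos 1 ('h') with pos 4 ('h'): match
  Compare pos 2 ('d') with pos 3 ('d'): match
Result: palindrome

1


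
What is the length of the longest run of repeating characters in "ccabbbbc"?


Input: "ccabbbbc"
Scanning for longest run:
  Position 1 ('c'): continues run of 'c', length=2
  Position 2 ('a'): new char, reset run to 1
  Position 3 ('b'): new char, reset run to 1
  Position 4 ('b'): continues run of 'b', length=2
  Position 5 ('b'): continues run of 'b', length=3
  Position 6 ('b'): continues run of 'b', length=4
  Position 7 ('c'): new char, reset run to 1
Longest run: 'b' with length 4

4


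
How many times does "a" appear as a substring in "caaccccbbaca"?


Searching for "a" in "caaccccbbaca"
Scanning each position:
  Position 0: "c" => no
  Position 1: "a" => MATCH
  Position 2: "a" => MATCH
  Position 3: "c" => no
  Position 4: "c" => no
  Position 5: "c" => no
  Position 6: "c" => no
  Position 7: "b" => no
  Position 8: "b" => no
  Position 9: "a" => MATCH
  Position 10: "c" => no
  Position 11: "a" => MATCH
Total occurrences: 4

4


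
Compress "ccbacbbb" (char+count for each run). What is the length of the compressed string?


Input: ccbacbbb
Runs:
  'c' x 2 => "c2"
  'b' x 1 => "b1"
  'a' x 1 => "a1"
  'c' x 1 => "c1"
  'b' x 3 => "b3"
Compressed: "c2b1a1c1b3"
Compressed length: 10

10


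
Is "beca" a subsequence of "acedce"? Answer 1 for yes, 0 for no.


Check if "beca" is a subsequence of "acedce"
Greedy scan:
  Position 0 ('a'): no match needed
  Position 1 ('c'): no match needed
  Position 2 ('e'): no match needed
  Position 3 ('d'): no match needed
  Position 4 ('c'): no match needed
  Position 5 ('e'): no match needed
Only matched 0/4 characters => not a subsequence

0


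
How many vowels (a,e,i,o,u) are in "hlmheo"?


Input: hlmheo
Checking each character:
  'h' at position 0: consonant
  'l' at position 1: consonant
  'm' at position 2: consonant
  'h' at position 3: consonant
  'e' at position 4: vowel (running total: 1)
  'o' at position 5: vowel (running total: 2)
Total vowels: 2

2


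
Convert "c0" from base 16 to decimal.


Input: "c0" in base 16
Positional expansion:
  Digit 'c' (value 12) x 16^1 = 192
  Digit '0' (value 0) x 16^0 = 0
Sum = 192

192


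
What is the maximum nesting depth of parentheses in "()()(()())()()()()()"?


Input: "()()(()())()()()()()"
Tracking depth:
  Position 0 '(': depth becomes 1
  Position 1 ')': depth becomes 0
  Position 2 '(': depth becomes 1
  Position 3 ')': depth becomes 0
  Position 4 '(': depth becomes 1
  Position 5 '(': depth becomes 2
  Position 6 ')': depth becomes 1
  Position 7 '(': depth becomes 2
  Position 8 ')': depth becomes 1
  Position 9 ')': depth becomes 0
  Position 10 '(': depth becomes 1
  Position 11 ')': depth becomes 0
  Position 12 '(': depth becomes 1
  Position 13 ')': depth becomes 0
  Position 14 '(': depth becomes 1
  Position 15 ')': depth becomes 0
  Position 16 '(': depth becomes 1
  Position 17 ')': depth becomes 0
  Position 18 '(': depth becomes 1
  Position 19 ')': depth becomes 0
Maximum depth reached: 2

2


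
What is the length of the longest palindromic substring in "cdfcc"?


Input: "cdfcc"
Checking substrings for palindromes:
  [3:5] "cc" (len 2) => palindrome
Longest palindromic substring: "cc" with length 2

2


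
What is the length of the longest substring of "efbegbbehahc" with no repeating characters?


Input: "efbegbbehahc"
Sliding window (track last position of each char):
  Position 0 ('e'): window [0,0] length 1 -- new best
  Position 1 ('f'): window [0,1] length 2 -- new best
  Position 2 ('b'): window [0,2] length 3 -- new best
  Position 3 ('e'): repeat (last at 0), move window start to 1
  Position 3 ('e'): window [1,3] length 3
  Position 4 ('g'): window [1,4] length 4 -- new best
  Position 5 ('b'): repeat (last at 2), move window start to 3
  Position 5 ('b'): window [3,5] length 3
  Position 6 ('b'): repeat (last at 5), move window start to 6
  Position 6 ('b'): window [6,6] length 1
  Position 7 ('e'): window [6,7] length 2
  Position 8 ('h'): window [6,8] length 3
  Position 9 ('a'): window [6,9] length 4
  Position 10 ('h'): repeat (last at 8), move window start to 9
  Position 10 ('h'): window [9,10] length 2
  Position 11 ('c'): window [9,11] length 3
Longest substring with no repeats: "fbeg" with length 4

4


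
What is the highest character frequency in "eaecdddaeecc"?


Input: eaecdddaeecc
Character counts:
  'a': 2
  'c': 3
  'd': 3
  'e': 4
Maximum frequency: 4

4


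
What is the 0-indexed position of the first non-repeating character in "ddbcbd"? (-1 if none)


Input: ddbcbd
Character frequencies:
  'b': 2
  'c': 1
  'd': 3
Scanning left to right for freq == 1:
  Position 0 ('d'): freq=3, skip
  Position 1 ('d'): freq=3, skip
  Position 2 ('b'): freq=2, skip
  Position 3 ('c'): unique! => answer = 3

3


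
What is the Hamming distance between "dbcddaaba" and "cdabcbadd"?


Comparing "dbcddaaba" and "cdabcbadd" position by position:
  Position 0: 'd' vs 'c' => differ
  Position 1: 'b' vs 'd' => differ
  Position 2: 'c' vs 'a' => differ
  Position 3: 'd' vs 'b' => differ
  Position 4: 'd' vs 'c' => differ
  Position 5: 'a' vs 'b' => differ
  Position 6: 'a' vs 'a' => same
  Position 7: 'b' vs 'd' => differ
  Position 8: 'a' vs 'd' => differ
Total differences (Hamming distance): 8

8


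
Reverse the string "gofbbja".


Input: gofbbja
Reading characters right to left:
  Position 6: 'a'
  Position 5: 'j'
  Position 4: 'b'
  Position 3: 'b'
  Position 2: 'f'
  Position 1: 'o'
  Position 0: 'g'
Reversed: ajbbfog

ajbbfog


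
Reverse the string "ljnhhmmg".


Input: ljnhhmmg
Reading characters right to left:
  Position 7: 'g'
  Position 6: 'm'
  Position 5: 'm'
  Position 4: 'h'
  Position 3: 'h'
  Position 2: 'n'
  Position 1: 'j'
  Position 0: 'l'
Reversed: gmmhhnjl

gmmhhnjl


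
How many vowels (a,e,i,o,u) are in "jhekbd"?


Input: jhekbd
Checking each character:
  'j' at position 0: consonant
  'h' at position 1: consonant
  'e' at position 2: vowel (running total: 1)
  'k' at position 3: consonant
  'b' at position 4: consonant
  'd' at position 5: consonant
Total vowels: 1

1


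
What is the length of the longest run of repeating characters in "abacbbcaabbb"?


Input: "abacbbcaabbb"
Scanning for longest run:
  Position 1 ('b'): new char, reset run to 1
  Position 2 ('a'): new char, reset run to 1
  Position 3 ('c'): new char, reset run to 1
  Position 4 ('b'): new char, reset run to 1
  Position 5 ('b'): continues run of 'b', length=2
  Position 6 ('c'): new char, reset run to 1
  Position 7 ('a'): new char, reset run to 1
  Position 8 ('a'): continues run of 'a', length=2
  Position 9 ('b'): new char, reset run to 1
  Position 10 ('b'): continues run of 'b', length=2
  Position 11 ('b'): continues run of 'b', length=3
Longest run: 'b' with length 3

3


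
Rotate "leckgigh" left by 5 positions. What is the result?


Input: "leckgigh", rotate left by 5
First 5 characters: "leckg"
Remaining characters: "igh"
Concatenate remaining + first: "igh" + "leckg" = "ighleckg"

ighleckg


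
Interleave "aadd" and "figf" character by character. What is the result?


Interleaving "aadd" and "figf":
  Position 0: 'a' from first, 'f' from second => "af"
  Position 1: 'a' from first, 'i' from second => "ai"
  Position 2: 'd' from first, 'g' from second => "dg"
  Position 3: 'd' from first, 'f' from second => "df"
Result: afaidgdf

afaidgdf


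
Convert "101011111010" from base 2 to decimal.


Input: "101011111010" in base 2
Positional expansion:
  Digit '1' (value 1) x 2^11 = 2048
  Digit '0' (value 0) x 2^10 = 0
  Digit '1' (value 1) x 2^9 = 512
  Digit '0' (value 0) x 2^8 = 0
  Digit '1' (value 1) x 2^7 = 128
  Digit '1' (value 1) x 2^6 = 64
  Digit '1' (value 1) x 2^5 = 32
  Digit '1' (value 1) x 2^4 = 16
  Digit '1' (value 1) x 2^3 = 8
  Digit '0' (value 0) x 2^2 = 0
  Digit '1' (value 1) x 2^1 = 2
  Digit '0' (value 0) x 2^0 = 0
Sum = 2810

2810


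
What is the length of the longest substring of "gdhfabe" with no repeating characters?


Input: "gdhfabe"
Sliding window (track last position of each char):
  Position 0 ('g'): window [0,0] length 1 -- new best
  Position 1 ('d'): window [0,1] length 2 -- new best
  Position 2 ('h'): window [0,2] length 3 -- new best
  Position 3 ('f'): window [0,3] length 4 -- new best
  Position 4 ('a'): window [0,4] length 5 -- new best
  Position 5 ('b'): window [0,5] length 6 -- new best
  Position 6 ('e'): window [0,6] length 7 -- new best
Longest substring with no repeats: "gdhfabe" with length 7

7


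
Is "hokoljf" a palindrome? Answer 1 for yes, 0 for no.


Input: hokoljf
Reversed: fjlokoh
  Compare pos 0 ('h') with pos 6 ('f'): MISMATCH
  Compare pos 1 ('o') with pos 5 ('j'): MISMATCH
  Compare pos 2 ('k') with pos 4 ('l'): MISMATCH
Result: not a palindrome

0


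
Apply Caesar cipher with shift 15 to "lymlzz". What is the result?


Caesar cipher: shift "lymlzz" by 15
  'l' (pos 11) + 15 = pos 0 = 'a'
  'y' (pos 24) + 15 = pos 13 = 'n'
  'm' (pos 12) + 15 = pos 1 = 'b'
  'l' (pos 11) + 15 = pos 0 = 'a'
  'z' (pos 25) + 15 = pos 14 = 'o'
  'z' (pos 25) + 15 = pos 14 = 'o'
Result: anbaoo

anbaoo


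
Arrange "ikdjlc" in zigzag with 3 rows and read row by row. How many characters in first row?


Zigzag "ikdjlc" into 3 rows:
Placing characters:
  'i' => row 0
  'k' => row 1
  'd' => row 2
  'j' => row 1
  'l' => row 0
  'c' => row 1
Rows:
  Row 0: "il"
  Row 1: "kjc"
  Row 2: "d"
First row length: 2

2


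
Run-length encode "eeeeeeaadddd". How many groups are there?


Input: eeeeeeaadddd
Scanning for consecutive runs:
  Group 1: 'e' x 6 (positions 0-5)
  Group 2: 'a' x 2 (positions 6-7)
  Group 3: 'd' x 4 (positions 8-11)
Total groups: 3

3


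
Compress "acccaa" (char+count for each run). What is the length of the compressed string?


Input: acccaa
Runs:
  'a' x 1 => "a1"
  'c' x 3 => "c3"
  'a' x 2 => "a2"
Compressed: "a1c3a2"
Compressed length: 6

6


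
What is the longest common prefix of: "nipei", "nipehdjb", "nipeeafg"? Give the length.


Words: nipei, nipehdjb, nipeeafg
  Position 0: all 'n' => match
  Position 1: all 'i' => match
  Position 2: all 'p' => match
  Position 3: all 'e' => match
  Position 4: ('i', 'h', 'e') => mismatch, stop
LCP = "nipe" (length 4)

4


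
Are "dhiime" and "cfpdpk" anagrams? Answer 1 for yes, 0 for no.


Strings: "dhiime", "cfpdpk"
Sorted first:  dehiim
Sorted second: cdfkpp
Differ at position 0: 'd' vs 'c' => not anagrams

0


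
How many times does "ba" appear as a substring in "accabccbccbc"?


Searching for "ba" in "accabccbccbc"
Scanning each position:
  Position 0: "ac" => no
  Position 1: "cc" => no
  Position 2: "ca" => no
  Position 3: "ab" => no
  Position 4: "bc" => no
  Position 5: "cc" => no
  Position 6: "cb" => no
  Position 7: "bc" => no
  Position 8: "cc" => no
  Position 9: "cb" => no
  Position 10: "bc" => no
Total occurrences: 0

0


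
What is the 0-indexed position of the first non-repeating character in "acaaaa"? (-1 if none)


Input: acaaaa
Character frequencies:
  'a': 5
  'c': 1
Scanning left to right for freq == 1:
  Position 0 ('a'): freq=5, skip
  Position 1 ('c'): unique! => answer = 1

1


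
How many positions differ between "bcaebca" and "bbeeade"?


Comparing "bcaebca" and "bbeeade" position by position:
  Position 0: 'b' vs 'b' => same
  Position 1: 'c' vs 'b' => DIFFER
  Position 2: 'a' vs 'e' => DIFFER
  Position 3: 'e' vs 'e' => same
  Position 4: 'b' vs 'a' => DIFFER
  Position 5: 'c' vs 'd' => DIFFER
  Position 6: 'a' vs 'e' => DIFFER
Positions that differ: 5

5


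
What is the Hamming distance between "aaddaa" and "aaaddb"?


Comparing "aaddaa" and "aaaddb" position by position:
  Position 0: 'a' vs 'a' => same
  Position 1: 'a' vs 'a' => same
  Position 2: 'd' vs 'a' => differ
  Position 3: 'd' vs 'd' => same
  Position 4: 'a' vs 'd' => differ
  Position 5: 'a' vs 'b' => differ
Total differences (Hamming distance): 3

3


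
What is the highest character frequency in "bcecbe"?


Input: bcecbe
Character counts:
  'b': 2
  'c': 2
  'e': 2
Maximum frequency: 2

2


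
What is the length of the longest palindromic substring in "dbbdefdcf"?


Input: "dbbdefdcf"
Checking substrings for palindromes:
  [0:4] "dbbd" (len 4) => palindrome
  [1:3] "bb" (len 2) => palindrome
Longest palindromic substring: "dbbd" with length 4

4


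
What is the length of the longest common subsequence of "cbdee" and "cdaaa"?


LCS of "cbdee" and "cdaaa"
DP table:
           c    d    a    a    a
      0    0    0    0    0    0
  c   0    1    1    1    1    1
  b   0    1    1    1    1    1
  d   0    1    2    2    2    2
  e   0    1    2    2    2    2
  e   0    1    2    2    2    2
LCS length = dp[5][5] = 2

2


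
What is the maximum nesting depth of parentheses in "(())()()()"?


Input: "(())()()()"
Tracking depth:
  Position 0 '(': depth becomes 1
  Position 1 '(': depth becomes 2
  Position 2 ')': depth becomes 1
  Position 3 ')': depth becomes 0
  Position 4 '(': depth becomes 1
  Position 5 ')': depth becomes 0
  Position 6 '(': depth becomes 1
  Position 7 ')': depth becomes 0
  Position 8 '(': depth becomes 1
  Position 9 ')': depth becomes 0
Maximum depth reached: 2

2


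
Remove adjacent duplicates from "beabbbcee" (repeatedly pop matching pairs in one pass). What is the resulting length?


Input: beabbbcee
Stack-based adjacent duplicate removal:
  Read 'b': push. Stack: b
  Read 'e': push. Stack: be
  Read 'a': push. Stack: bea
  Read 'b': push. Stack: beab
  Read 'b': matches stack top 'b' => pop. Stack: bea
  Read 'b': push. Stack: beab
  Read 'c': push. Stack: beabc
  Read 'e': push. Stack: beabce
  Read 'e': matches stack top 'e' => pop. Stack: beabc
Final stack: "beabc" (length 5)

5


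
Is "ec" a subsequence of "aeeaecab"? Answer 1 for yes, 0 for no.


Check if "ec" is a subsequence of "aeeaecab"
Greedy scan:
  Position 0 ('a'): no match needed
  Position 1 ('e'): matches sub[0] = 'e'
  Position 2 ('e'): no match needed
  Position 3 ('a'): no match needed
  Position 4 ('e'): no match needed
  Position 5 ('c'): matches sub[1] = 'c'
  Position 6 ('a'): no match needed
  Position 7 ('b'): no match needed
All 2 characters matched => is a subsequence

1


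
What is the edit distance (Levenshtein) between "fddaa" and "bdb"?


Computing edit distance: "fddaa" -> "bdb"
DP table:
           b    d    b
      0    1    2    3
  f   1    1    2    3
  d   2    2    1    2
  d   3    3    2    2
  a   4    4    3    3
  a   5    5    4    4
Edit distance = dp[5][3] = 4

4


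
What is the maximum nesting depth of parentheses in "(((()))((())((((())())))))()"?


Input: "(((()))((())((((())())))))()"
Tracking depth:
  Position 0 '(': depth becomes 1
  Position 1 '(': depth becomes 2
  Position 2 '(': depth becomes 3
  Position 3 '(': depth becomes 4
  Position 4 ')': depth becomes 3
  Position 5 ')': depth becomes 2
  Position 6 ')': depth becomes 1
  Position 7 '(': depth becomes 2
  Position 8 '(': depth becomes 3
  Position 9 '(': depth becomes 4
  Position 10 ')': depth becomes 3
  Position 11 ')': depth becomes 2
  Position 12 '(': depth becomes 3
  Position 13 '(': depth becomes 4
  Position 14 '(': depth becomes 5
  Position 15 '(': depth becomes 6
  Position 16 '(': depth becomes 7
  Position 17 ')': depth becomes 6
  Position 18 ')': depth becomes 5
  Position 19 '(': depth becomes 6
  Position 20 ')': depth becomes 5
  Position 21 ')': depth becomes 4
  Position 22 ')': depth becomes 3
  Position 23 ')': depth becomes 2
  Position 24 ')': depth becomes 1
  Position 25 ')': depth becomes 0
  Position 26 '(': depth becomes 1
  Position 27 ')': depth becomes 0
Maximum depth reached: 7

7


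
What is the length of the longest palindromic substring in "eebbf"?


Input: "eebbf"
Checking substrings for palindromes:
  [0:2] "ee" (len 2) => palindrome
  [2:4] "bb" (len 2) => palindrome
Longest palindromic substring: "ee" with length 2

2


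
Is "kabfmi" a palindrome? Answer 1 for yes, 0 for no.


Input: kabfmi
Reversed: imfbak
  Compare pos 0 ('k') with pos 5 ('i'): MISMATCH
  Compare pos 1 ('a') with pos 4 ('m'): MISMATCH
  Compare pos 2 ('b') with pos 3 ('f'): MISMATCH
Result: not a palindrome

0


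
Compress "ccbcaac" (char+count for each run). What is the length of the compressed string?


Input: ccbcaac
Runs:
  'c' x 2 => "c2"
  'b' x 1 => "b1"
  'c' x 1 => "c1"
  'a' x 2 => "a2"
  'c' x 1 => "c1"
Compressed: "c2b1c1a2c1"
Compressed length: 10

10


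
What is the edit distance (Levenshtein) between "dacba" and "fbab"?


Computing edit distance: "dacba" -> "fbab"
DP table:
           f    b    a    b
      0    1    2    3    4
  d   1    1    2    3    4
  a   2    2    2    2    3
  c   3    3    3    3    3
  b   4    4    3    4    3
  a   5    5    4    3    4
Edit distance = dp[5][4] = 4

4


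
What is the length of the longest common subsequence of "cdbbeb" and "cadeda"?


LCS of "cdbbeb" and "cadeda"
DP table:
           c    a    d    e    d    a
      0    0    0    0    0    0    0
  c   0    1    1    1    1    1    1
  d   0    1    1    2    2    2    2
  b   0    1    1    2    2    2    2
  b   0    1    1    2    2    2    2
  e   0    1    1    2    3    3    3
  b   0    1    1    2    3    3    3
LCS length = dp[6][6] = 3

3


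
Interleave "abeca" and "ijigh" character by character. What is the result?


Interleaving "abeca" and "ijigh":
  Position 0: 'a' from first, 'i' from second => "ai"
  Position 1: 'b' from first, 'j' from second => "bj"
  Position 2: 'e' from first, 'i' from second => "ei"
  Position 3: 'c' from first, 'g' from second => "cg"
  Position 4: 'a' from first, 'h' from second => "ah"
Result: aibjeicgah

aibjeicgah


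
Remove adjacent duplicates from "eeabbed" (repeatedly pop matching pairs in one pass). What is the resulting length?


Input: eeabbed
Stack-based adjacent duplicate removal:
  Read 'e': push. Stack: e
  Read 'e': matches stack top 'e' => pop. Stack: (empty)
  Read 'a': push. Stack: a
  Read 'b': push. Stack: ab
  Read 'b': matches stack top 'b' => pop. Stack: a
  Read 'e': push. Stack: ae
  Read 'd': push. Stack: aed
Final stack: "aed" (length 3)

3


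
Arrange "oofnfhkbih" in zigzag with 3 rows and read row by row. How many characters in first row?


Zigzag "oofnfhkbih" into 3 rows:
Placing characters:
  'o' => row 0
  'o' => row 1
  'f' => row 2
  'n' => row 1
  'f' => row 0
  'h' => row 1
  'k' => row 2
  'b' => row 1
  'i' => row 0
  'h' => row 1
Rows:
  Row 0: "ofi"
  Row 1: "onhbh"
  Row 2: "fk"
First row length: 3

3


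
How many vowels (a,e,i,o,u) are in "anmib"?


Input: anmib
Checking each character:
  'a' at position 0: vowel (running total: 1)
  'n' at position 1: consonant
  'm' at position 2: consonant
  'i' at position 3: vowel (running total: 2)
  'b' at position 4: consonant
Total vowels: 2

2
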